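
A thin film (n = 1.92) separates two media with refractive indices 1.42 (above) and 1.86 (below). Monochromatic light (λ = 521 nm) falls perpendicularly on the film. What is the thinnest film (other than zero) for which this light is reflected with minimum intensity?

136 nm

Top surface (1.42 → 1.92): reflection off a higher-index medium gives a half-wave phase shift.
At the lower boundary (n = 1.92 to n = 1.86) the reflected ray undergoes no phase shift.
Exactly one π shift → a net half-wave offset.
So the condition for destructive reflection is 2 n t = m λ.
Minimum nonzero at m = 1: t = λ / (2 n) = 521 / (2 × 1.92) = 136 nm.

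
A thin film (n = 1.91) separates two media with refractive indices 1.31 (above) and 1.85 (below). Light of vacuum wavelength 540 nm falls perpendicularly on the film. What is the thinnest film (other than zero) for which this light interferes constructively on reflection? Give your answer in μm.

0.0707 μm

At the upper boundary (n = 1.31 to n = 1.91) the reflected ray undergoes a half-wave phase shift.
Bottom surface (1.91 → 1.85): reflection off a lower-index medium gives no phase shift.
Exactly one π shift → a net half-wave offset.
With one net inversion, constructive interference in reflection requires 2 n t = (m + ½) λ.
Minimum at m = 0: t = λ / (4 n) = 540 / (4 × 1.91) = 70.7 nm.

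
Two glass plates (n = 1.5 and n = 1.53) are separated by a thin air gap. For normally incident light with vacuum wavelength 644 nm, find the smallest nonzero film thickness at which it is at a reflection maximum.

161 nm

Top surface (1.5 → 1.0): reflection off a lower-index medium gives no phase shift.
At the lower boundary (n = 1.0 to n = 1.53) the reflected ray undergoes a half-wave phase shift.
Exactly one π shift → a net half-wave offset.
For strong reflection here: 2 n t = (m + ½) λ.
Minimum at m = 0: t = λ / (4 n) = 644 / (4 × 1.0) = 161 nm.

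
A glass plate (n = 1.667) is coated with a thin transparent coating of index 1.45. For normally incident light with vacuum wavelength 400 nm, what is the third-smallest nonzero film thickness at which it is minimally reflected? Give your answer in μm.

0.345 μm

At the upper boundary (n = 1.0 to n = 1.45) the reflected ray undergoes a half-wave phase shift.
At the lower boundary (n = 1.45 to n = 1.667) the reflected ray undergoes a half-wave phase shift.
The two reflections carry the same phase change, so no net offset.
So the condition for destructive reflection is 2 n t = (m + ½) λ.
The third-smallest nonzero thickness corresponds to m = 2: t = (m + ½) λ / (2 n) = 2.50 × 400 / (2 × 1.45) = 345 nm.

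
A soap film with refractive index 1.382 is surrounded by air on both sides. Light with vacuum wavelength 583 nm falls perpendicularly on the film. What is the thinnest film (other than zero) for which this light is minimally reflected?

211 nm

Top surface (1.0 → 1.382): reflection off a higher-index medium gives a half-wave phase shift.
At the lower boundary (n = 1.382 to n = 1.0) the reflected ray undergoes no phase shift.
The two reflections differ by half a wavelength.
For minimum reflection here: 2 n t = m λ.
Minimum nonzero at m = 1: t = λ / (2 n) = 583 / (2 × 1.382) = 211 nm.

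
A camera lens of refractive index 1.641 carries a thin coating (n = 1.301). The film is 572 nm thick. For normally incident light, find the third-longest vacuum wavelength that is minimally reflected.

595 nm

Ray reflecting at the top interface goes from n = 1.0 toward n = 1.301: a half-wave phase shift.
Ray reflecting at the bottom interface goes from n = 1.301 toward n = 1.641: a half-wave phase shift.
The two reflections carry the same phase change, so no net offset.
For minimum reflection here: 2 n t = (m + ½) λ.
λ = 2 n t / (m + ½). The third-longest wavelength is m = 2: λ = 2 × 1.301 × 572 / 2.50 = 595 nm.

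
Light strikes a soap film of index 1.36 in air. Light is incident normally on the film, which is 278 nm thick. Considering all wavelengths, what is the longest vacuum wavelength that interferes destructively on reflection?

756 nm

Top surface (1.0 → 1.36): reflection off a higher-index medium gives a half-wave phase shift.
Bottom surface (1.36 → 1.0): reflection off a lower-index medium gives no phase shift.
Net: one phase inversion between the two reflected rays.
With one net inversion, destructive interference in reflection requires 2 n t = m λ.
λ = 2 n t / m. The longest wavelength is m = 1: λ = 2 × 1.36 × 278 / 1.00 = 756 nm.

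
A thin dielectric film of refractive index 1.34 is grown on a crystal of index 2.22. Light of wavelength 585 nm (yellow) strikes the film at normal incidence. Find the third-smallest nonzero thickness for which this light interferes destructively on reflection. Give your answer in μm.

Ray reflecting at the top interface goes from n = 1.0 toward n = 1.34: a half-wave phase shift.
Ray reflecting at the bottom interface goes from n = 1.34 toward n = 2.22: a half-wave phase shift.
The two reflections carry the same phase change, so no net offset.
For minimum reflection here: 2 n t = (m + ½) λ.
The third-smallest nonzero thickness corresponds to m = 2: t = (m + ½) λ / (2 n) = 2.50 × 585 / (2 × 1.34) = 546 nm.

0.546 μm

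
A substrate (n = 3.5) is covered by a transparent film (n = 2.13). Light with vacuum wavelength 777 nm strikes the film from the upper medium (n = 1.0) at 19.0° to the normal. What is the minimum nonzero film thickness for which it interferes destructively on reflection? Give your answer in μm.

0.0923 μm

Ray reflecting at the top interface goes from n = 1.0 toward n = 2.13: a half-wave phase shift.
Bottom surface (2.13 → 3.5): reflection off a higher-index medium gives a half-wave phase shift.
The two reflections carry the same phase change, so no net offset.
With no net inversion, destructive interference in reflection requires 2 n t cos θ_r = (m + ½) λ.
Snell's law: 1.0 sin 19.0° = 2.13 sin θ_r → sin θ_r = 0.153, cos θ_r = 0.988.
Minimum at m = 0: t = λ / (4 n cos θ_r) = 777 / (4 × 2.13 × 0.988) = 92.3 nm.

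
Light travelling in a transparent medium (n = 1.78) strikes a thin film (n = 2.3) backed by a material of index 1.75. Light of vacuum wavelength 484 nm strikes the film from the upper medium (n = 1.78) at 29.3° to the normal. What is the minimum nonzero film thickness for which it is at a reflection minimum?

At the upper boundary (n = 1.78 to n = 2.3) the reflected ray undergoes a half-wave phase shift.
Ray reflecting at the bottom interface goes from n = 2.3 toward n = 1.75: no phase shift.
Net: one phase inversion between the two reflected rays.
So the condition for destructive reflection is 2 n t cos θ_r = m λ.
Snell's law: 1.78 sin 29.3° = 2.3 sin θ_r → sin θ_r = 0.379, cos θ_r = 0.926.
Minimum nonzero at m = 1: t = λ / (2 n cos θ_r) = 484 / (2 × 2.3 × 0.926) = 114 nm.

114 nm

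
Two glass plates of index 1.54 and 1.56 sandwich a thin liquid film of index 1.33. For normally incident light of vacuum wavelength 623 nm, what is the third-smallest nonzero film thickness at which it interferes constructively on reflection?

At the upper boundary (n = 1.54 to n = 1.33) the reflected ray undergoes no phase shift.
Bottom surface (1.33 → 1.56): reflection off a higher-index medium gives a half-wave phase shift.
The two reflections differ by half a wavelength.
With one net inversion, constructive interference in reflection requires 2 n t = (m + ½) λ.
The third-smallest nonzero thickness corresponds to m = 2: t = (m + ½) λ / (2 n) = 2.50 × 623 / (2 × 1.33) = 586 nm.

586 nm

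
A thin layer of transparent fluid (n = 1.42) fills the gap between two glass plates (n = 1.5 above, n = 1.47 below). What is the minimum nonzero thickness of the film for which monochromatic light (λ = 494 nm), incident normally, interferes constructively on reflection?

At the upper boundary (n = 1.5 to n = 1.42) the reflected ray undergoes no phase shift.
Bottom surface (1.42 → 1.47): reflection off a higher-index medium gives a half-wave phase shift.
Net: one phase inversion between the two reflected rays.
For bright reflection here: 2 n t = (m + ½) λ.
Minimum at m = 0: t = λ / (4 n) = 494 / (4 × 1.42) = 87.0 nm.

87.0 nm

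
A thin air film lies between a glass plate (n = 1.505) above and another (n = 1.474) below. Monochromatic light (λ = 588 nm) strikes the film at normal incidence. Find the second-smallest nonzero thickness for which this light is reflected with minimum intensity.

Ray reflecting at the top interface goes from n = 1.505 toward n = 1.0: no phase shift.
At the lower boundary (n = 1.0 to n = 1.474) the reflected ray undergoes a half-wave phase shift.
Net: one phase inversion between the two reflected rays.
With one net inversion, destructive interference in reflection requires 2 n t = m λ.
The second-smallest nonzero thickness corresponds to m = 2: t = m λ / (2 n) = 2.00 × 588 / (2 × 1.0) = 588 nm.

588 nm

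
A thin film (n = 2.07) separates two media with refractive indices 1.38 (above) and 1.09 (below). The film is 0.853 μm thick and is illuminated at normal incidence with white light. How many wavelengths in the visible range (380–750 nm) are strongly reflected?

4

Top surface (1.38 → 2.07): reflection off a higher-index medium gives a half-wave phase shift.
At the lower boundary (n = 2.07 to n = 1.09) the reflected ray undergoes no phase shift.
Exactly one π shift → a net half-wave offset.
For strong reflection here: 2 n t = (m + ½) λ.
λ = 2 n t / (m + ½) = 3531 / (m + ½) nm.
m=4: 785 nm (IR); m=5: 642 nm (visible); m=6: 543 nm (visible); m=7: 471 nm (visible); m=8: 415 nm (visible); m=9: 372 nm (UV).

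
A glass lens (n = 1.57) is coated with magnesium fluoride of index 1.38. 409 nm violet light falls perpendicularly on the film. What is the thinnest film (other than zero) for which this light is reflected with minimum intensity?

74.1 nm

Ray reflecting at the top interface goes from n = 1.0 toward n = 1.38: a half-wave phase shift.
At the lower boundary (n = 1.38 to n = 1.57) the reflected ray undergoes a half-wave phase shift.
The two reflections carry the same phase change, so no net offset.
For minimum reflection here: 2 n t = (m + ½) λ.
Minimum at m = 0: t = λ / (4 n) = 409 / (4 × 1.38) = 74.1 nm.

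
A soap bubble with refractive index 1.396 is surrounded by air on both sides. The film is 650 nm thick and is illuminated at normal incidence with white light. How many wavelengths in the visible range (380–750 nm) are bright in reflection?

At the upper boundary (n = 1.0 to n = 1.396) the reflected ray undergoes a half-wave phase shift.
Bottom surface (1.396 → 1.0): reflection off a lower-index medium gives no phase shift.
Net: one phase inversion between the two reflected rays.
With one net inversion, constructive interference in reflection requires 2 n t = (m + ½) λ.
λ = 2 n t / (m + ½) = 1815 / (m + ½) nm.
m=1: 1210 nm (IR); m=2: 726 nm (visible); m=3: 519 nm (visible); m=4: 403 nm (visible); m=5: 330 nm (UV).

3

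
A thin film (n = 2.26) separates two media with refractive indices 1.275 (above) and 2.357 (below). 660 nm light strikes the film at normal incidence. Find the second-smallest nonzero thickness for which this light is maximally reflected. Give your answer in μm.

0.292 μm

Top surface (1.275 → 2.26): reflection off a higher-index medium gives a half-wave phase shift.
At the lower boundary (n = 2.26 to n = 2.357) the reflected ray undergoes a half-wave phase shift.
Zero or two π shifts → no net half-wave offset.
For bright reflection here: 2 n t = m λ.
The second-smallest nonzero thickness corresponds to m = 2: t = m λ / (2 n) = 2.00 × 660 / (2 × 2.26) = 292 nm.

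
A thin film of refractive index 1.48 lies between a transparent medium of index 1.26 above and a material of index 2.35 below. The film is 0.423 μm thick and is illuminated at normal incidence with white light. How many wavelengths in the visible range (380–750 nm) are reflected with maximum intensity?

2

Top surface (1.26 → 1.48): reflection off a higher-index medium gives a half-wave phase shift.
At the lower boundary (n = 1.48 to n = 2.35) the reflected ray undergoes a half-wave phase shift.
Net: no relative phase inversion (both shifts match).
For strong reflection here: 2 n t = m λ.
λ = 2 n t / m = 1252 / m nm.
m=1: 1252 nm (IR); m=2: 626 nm (visible); m=3: 417 nm (visible); m=4: 313 nm (UV).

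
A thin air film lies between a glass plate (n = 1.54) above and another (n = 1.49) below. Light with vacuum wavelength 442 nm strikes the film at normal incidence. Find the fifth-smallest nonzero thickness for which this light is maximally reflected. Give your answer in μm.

At the upper boundary (n = 1.54 to n = 1.0) the reflected ray undergoes no phase shift.
Bottom surface (1.0 → 1.49): reflection off a higher-index medium gives a half-wave phase shift.
Exactly one π shift → a net half-wave offset.
For maximum reflection here: 2 n t = (m + ½) λ.
The fifth-smallest nonzero thickness corresponds to m = 4: t = (m + ½) λ / (2 n) = 4.50 × 442 / (2 × 1.0) = 995 nm.

0.995 μm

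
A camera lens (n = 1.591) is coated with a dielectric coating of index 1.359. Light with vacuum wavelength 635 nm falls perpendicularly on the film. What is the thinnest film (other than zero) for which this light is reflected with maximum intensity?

Top surface (1.0 → 1.359): reflection off a higher-index medium gives a half-wave phase shift.
At the lower boundary (n = 1.359 to n = 1.591) the reflected ray undergoes a half-wave phase shift.
Net: no relative phase inversion (both shifts match).
With no net inversion, constructive interference in reflection requires 2 n t = m λ.
Minimum nonzero at m = 1: t = λ / (2 n) = 635 / (2 × 1.359) = 234 nm.

234 nm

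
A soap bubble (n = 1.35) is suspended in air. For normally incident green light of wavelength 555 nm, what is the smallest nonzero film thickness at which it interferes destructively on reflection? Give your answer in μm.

0.206 μm

At the upper boundary (n = 1.0 to n = 1.35) the reflected ray undergoes a half-wave phase shift.
Ray reflecting at the bottom interface goes from n = 1.35 toward n = 1.0: no phase shift.
Exactly one π shift → a net half-wave offset.
With one net inversion, destructive interference in reflection requires 2 n t = m λ.
The smallest nonzero thickness corresponds to m = 1: t = m λ / (2 n) = 1.00 × 555 / (2 × 1.35) = 206 nm.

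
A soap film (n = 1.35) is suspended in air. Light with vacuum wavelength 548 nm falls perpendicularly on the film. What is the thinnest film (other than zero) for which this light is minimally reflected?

203 nm

Ray reflecting at the top interface goes from n = 1.0 toward n = 1.35: a half-wave phase shift.
Bottom surface (1.35 → 1.0): reflection off a lower-index medium gives no phase shift.
Exactly one π shift → a net half-wave offset.
With one net inversion, destructive interference in reflection requires 2 n t = m λ.
Minimum nonzero at m = 1: t = λ / (2 n) = 548 / (2 × 1.35) = 203 nm.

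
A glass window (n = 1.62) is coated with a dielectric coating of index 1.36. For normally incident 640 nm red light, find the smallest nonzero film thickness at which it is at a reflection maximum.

235 nm

Ray reflecting at the top interface goes from n = 1.0 toward n = 1.36: a half-wave phase shift.
At the lower boundary (n = 1.36 to n = 1.62) the reflected ray undergoes a half-wave phase shift.
Net: no relative phase inversion (both shifts match).
For maximum reflection here: 2 n t = m λ.
Minimum nonzero at m = 1: t = λ / (2 n) = 640 / (2 × 1.36) = 235 nm.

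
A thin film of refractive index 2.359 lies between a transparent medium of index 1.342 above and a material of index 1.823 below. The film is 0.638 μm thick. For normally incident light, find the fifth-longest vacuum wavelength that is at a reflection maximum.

669 nm

Top surface (1.342 → 2.359): reflection off a higher-index medium gives a half-wave phase shift.
Ray reflecting at the bottom interface goes from n = 2.359 toward n = 1.823: no phase shift.
Net: one phase inversion between the two reflected rays.
With one net inversion, constructive interference in reflection requires 2 n t = (m + ½) λ.
λ = 2 n t / (m + ½). The fifth-longest wavelength is m = 4: λ = 2 × 2.359 × 638 / 4.50 = 669 nm.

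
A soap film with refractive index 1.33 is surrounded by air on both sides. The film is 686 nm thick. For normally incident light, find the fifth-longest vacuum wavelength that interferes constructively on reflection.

Top surface (1.0 → 1.33): reflection off a higher-index medium gives a half-wave phase shift.
At the lower boundary (n = 1.33 to n = 1.0) the reflected ray undergoes no phase shift.
Net: one phase inversion between the two reflected rays.
For maximum reflection here: 2 n t = (m + ½) λ.
λ = 2 n t / (m + ½). The fifth-longest wavelength is m = 4: λ = 2 × 1.33 × 686 / 4.50 = 406 nm.

406 nm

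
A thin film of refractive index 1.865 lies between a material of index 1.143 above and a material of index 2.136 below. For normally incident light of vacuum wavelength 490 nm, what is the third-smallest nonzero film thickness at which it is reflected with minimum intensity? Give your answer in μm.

Ray reflecting at the top interface goes from n = 1.143 toward n = 1.865: a half-wave phase shift.
Bottom surface (1.865 → 2.136): reflection off a higher-index medium gives a half-wave phase shift.
The two reflections carry the same phase change, so no net offset.
For dark reflection here: 2 n t = (m + ½) λ.
The third-smallest nonzero thickness corresponds to m = 2: t = (m + ½) λ / (2 n) = 2.50 × 490 / (2 × 1.865) = 328 nm.

0.328 μm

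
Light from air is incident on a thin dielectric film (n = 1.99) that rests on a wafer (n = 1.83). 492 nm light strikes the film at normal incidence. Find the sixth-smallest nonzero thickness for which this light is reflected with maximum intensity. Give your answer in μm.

0.680 μm

Ray reflecting at the top interface goes from n = 1.0 toward n = 1.99: a half-wave phase shift.
Ray reflecting at the bottom interface goes from n = 1.99 toward n = 1.83: no phase shift.
The two reflections differ by half a wavelength.
With one net inversion, constructive interference in reflection requires 2 n t = (m + ½) λ.
The sixth-smallest nonzero thickness corresponds to m = 5: t = (m + ½) λ / (2 n) = 5.50 × 492 / (2 × 1.99) = 680 nm.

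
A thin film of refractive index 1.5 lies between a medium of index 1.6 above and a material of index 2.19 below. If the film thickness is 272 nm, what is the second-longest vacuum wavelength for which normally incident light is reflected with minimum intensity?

408 nm

Top surface (1.6 → 1.5): reflection off a lower-index medium gives no phase shift.
Bottom surface (1.5 → 2.19): reflection off a higher-index medium gives a half-wave phase shift.
Net: one phase inversion between the two reflected rays.
For dark reflection here: 2 n t = m λ.
λ = 2 n t / m. The second-longest wavelength is m = 2: λ = 2 × 1.5 × 272 / 2.00 = 408 nm.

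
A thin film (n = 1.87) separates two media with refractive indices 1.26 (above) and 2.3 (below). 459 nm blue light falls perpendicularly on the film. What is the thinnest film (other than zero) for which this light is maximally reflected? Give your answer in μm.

0.123 μm

At the upper boundary (n = 1.26 to n = 1.87) the reflected ray undergoes a half-wave phase shift.
Ray reflecting at the bottom interface goes from n = 1.87 toward n = 2.3: a half-wave phase shift.
The two reflections carry the same phase change, so no net offset.
With no net inversion, constructive interference in reflection requires 2 n t = m λ.
Minimum nonzero at m = 1: t = λ / (2 n) = 459 / (2 × 1.87) = 123 nm.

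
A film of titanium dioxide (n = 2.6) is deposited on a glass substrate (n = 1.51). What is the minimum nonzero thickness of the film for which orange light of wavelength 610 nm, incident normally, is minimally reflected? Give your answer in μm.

At the upper boundary (n = 1.0 to n = 2.6) the reflected ray undergoes a half-wave phase shift.
Bottom surface (2.6 → 1.51): reflection off a lower-index medium gives no phase shift.
Exactly one π shift → a net half-wave offset.
For weak reflection here: 2 n t = m λ.
Minimum nonzero at m = 1: t = λ / (2 n) = 610 / (2 × 2.6) = 117 nm.

0.117 μm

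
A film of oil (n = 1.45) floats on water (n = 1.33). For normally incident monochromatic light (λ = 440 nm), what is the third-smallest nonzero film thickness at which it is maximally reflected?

Ray reflecting at the top interface goes from n = 1.0 toward n = 1.45: a half-wave phase shift.
At the lower boundary (n = 1.45 to n = 1.33) the reflected ray undergoes no phase shift.
The two reflections differ by half a wavelength.
So the condition for constructive reflection is 2 n t = (m + ½) λ.
The third-smallest nonzero thickness corresponds to m = 2: t = (m + ½) λ / (2 n) = 2.50 × 440 / (2 × 1.45) = 379 nm.

379 nm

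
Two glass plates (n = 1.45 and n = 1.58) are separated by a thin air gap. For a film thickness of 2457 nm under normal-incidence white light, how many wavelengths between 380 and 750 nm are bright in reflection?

Ray reflecting at the top interface goes from n = 1.45 toward n = 1.0: no phase shift.
At the lower boundary (n = 1.0 to n = 1.58) the reflected ray undergoes a half-wave phase shift.
Exactly one π shift → a net half-wave offset.
So the condition for constructive reflection is 2 n t = (m + ½) λ.
λ = 2 n t / (m + ½) = 4914 / (m + ½) nm.
m=6: 756 nm (IR); m=7: 655 nm (visible); m=8: 578 nm (visible); m=9: 517 nm (visible); m=10: 468 nm (visible); m=11: 427 nm (visible); m=12: 393 nm (visible); m=13: 364 nm (UV).

6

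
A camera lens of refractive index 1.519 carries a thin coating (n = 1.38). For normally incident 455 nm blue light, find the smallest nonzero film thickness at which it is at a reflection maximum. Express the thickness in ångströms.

At the upper boundary (n = 1.0 to n = 1.38) the reflected ray undergoes a half-wave phase shift.
Ray reflecting at the bottom interface goes from n = 1.38 toward n = 1.519: a half-wave phase shift.
The two reflections carry the same phase change, so no net offset.
So the condition for constructive reflection is 2 n t = m λ.
Minimum nonzero at m = 1: t = λ / (2 n) = 455 / (2 × 1.38) = 165 nm.

1649 Å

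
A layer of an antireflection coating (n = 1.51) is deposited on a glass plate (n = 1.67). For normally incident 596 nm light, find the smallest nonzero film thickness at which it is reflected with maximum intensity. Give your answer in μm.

At the upper boundary (n = 1.0 to n = 1.51) the reflected ray undergoes a half-wave phase shift.
Bottom surface (1.51 → 1.67): reflection off a higher-index medium gives a half-wave phase shift.
Net: no relative phase inversion (both shifts match).
For strong reflection here: 2 n t = m λ.
Minimum nonzero at m = 1: t = λ / (2 n) = 596 / (2 × 1.51) = 197 nm.

0.197 μm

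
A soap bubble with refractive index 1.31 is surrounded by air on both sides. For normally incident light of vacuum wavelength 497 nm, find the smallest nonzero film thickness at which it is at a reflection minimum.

190 nm

At the upper boundary (n = 1.0 to n = 1.31) the reflected ray undergoes a half-wave phase shift.
At the lower boundary (n = 1.31 to n = 1.0) the reflected ray undergoes no phase shift.
Net: one phase inversion between the two reflected rays.
With one net inversion, destructive interference in reflection requires 2 n t = m λ.
Minimum nonzero at m = 1: t = λ / (2 n) = 497 / (2 × 1.31) = 190 nm.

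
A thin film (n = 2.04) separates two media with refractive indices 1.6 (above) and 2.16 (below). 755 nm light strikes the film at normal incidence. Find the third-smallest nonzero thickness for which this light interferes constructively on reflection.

Ray reflecting at the top interface goes from n = 1.6 toward n = 2.04: a half-wave phase shift.
Bottom surface (2.04 → 2.16): reflection off a higher-index medium gives a half-wave phase shift.
Net: no relative phase inversion (both shifts match).
With no net inversion, constructive interference in reflection requires 2 n t = m λ.
The third-smallest nonzero thickness corresponds to m = 3: t = m λ / (2 n) = 3.00 × 755 / (2 × 2.04) = 555 nm.

555 nm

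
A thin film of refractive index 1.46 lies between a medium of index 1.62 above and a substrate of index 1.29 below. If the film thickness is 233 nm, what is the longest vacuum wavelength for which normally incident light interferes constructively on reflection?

680 nm

At the upper boundary (n = 1.62 to n = 1.46) the reflected ray undergoes no phase shift.
At the lower boundary (n = 1.46 to n = 1.29) the reflected ray undergoes no phase shift.
Zero or two π shifts → no net half-wave offset.
With no net inversion, constructive interference in reflection requires 2 n t = m λ.
λ = 2 n t / m. The longest wavelength is m = 1: λ = 2 × 1.46 × 233 / 1.00 = 680 nm.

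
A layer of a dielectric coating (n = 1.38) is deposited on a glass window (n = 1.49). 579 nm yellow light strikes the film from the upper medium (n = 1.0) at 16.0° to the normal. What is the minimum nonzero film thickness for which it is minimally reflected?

107 nm

Ray reflecting at the top interface goes from n = 1.0 toward n = 1.38: a half-wave phase shift.
Bottom surface (1.38 → 1.49): reflection off a higher-index medium gives a half-wave phase shift.
Net: no relative phase inversion (both shifts match).
For dark reflection here: 2 n t cos θ_r = (m + ½) λ.
Snell's law: 1.0 sin 16.0° = 1.38 sin θ_r → sin θ_r = 0.200, cos θ_r = 0.980.
Minimum at m = 0: t = λ / (4 n cos θ_r) = 579 / (4 × 1.38 × 0.980) = 107 nm.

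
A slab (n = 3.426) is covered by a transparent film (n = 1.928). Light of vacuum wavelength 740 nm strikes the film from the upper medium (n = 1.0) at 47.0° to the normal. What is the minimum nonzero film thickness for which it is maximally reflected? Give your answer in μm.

0.207 μm

Ray reflecting at the top interface goes from n = 1.0 toward n = 1.928: a half-wave phase shift.
Bottom surface (1.928 → 3.426): reflection off a higher-index medium gives a half-wave phase shift.
Zero or two π shifts → no net half-wave offset.
So the condition for constructive reflection is 2 n t cos θ_r = m λ.
Snell's law: 1.0 sin 47.0° = 1.928 sin θ_r → sin θ_r = 0.379, cos θ_r = 0.925.
Minimum nonzero at m = 1: t = λ / (2 n cos θ_r) = 740 / (2 × 1.928 × 0.925) = 207 nm.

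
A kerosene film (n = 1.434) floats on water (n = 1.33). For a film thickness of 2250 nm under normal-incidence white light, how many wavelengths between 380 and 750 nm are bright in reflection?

Top surface (1.0 → 1.434): reflection off a higher-index medium gives a half-wave phase shift.
Bottom surface (1.434 → 1.33): reflection off a lower-index medium gives no phase shift.
Net: one phase inversion between the two reflected rays.
With one net inversion, constructive interference in reflection requires 2 n t = (m + ½) λ.
λ = 2 n t / (m + ½) = 6453 / (m + ½) nm.
m=8: 759 nm (IR); m=9: 679 nm (visible); m=10: 615 nm (visible); m=11: 561 nm (visible); m=12: 516 nm (visible); m=13: 478 nm (visible); m=14: 445 nm (visible); m=15: 416 nm (visible); m=16: 391 nm (visible); m=17: 369 nm (UV).

8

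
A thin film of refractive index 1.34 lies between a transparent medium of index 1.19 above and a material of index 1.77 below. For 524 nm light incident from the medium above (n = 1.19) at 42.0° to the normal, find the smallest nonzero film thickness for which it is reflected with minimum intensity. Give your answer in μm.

0.122 μm

At the upper boundary (n = 1.19 to n = 1.34) the reflected ray undergoes a half-wave phase shift.
At the lower boundary (n = 1.34 to n = 1.77) the reflected ray undergoes a half-wave phase shift.
Zero or two π shifts → no net half-wave offset.
So the condition for destructive reflection is 2 n t cos θ_r = (m + ½) λ.
Snell's law: 1.19 sin 42.0° = 1.34 sin θ_r → sin θ_r = 0.594, cos θ_r = 0.804.
Minimum at m = 0: t = λ / (4 n cos θ_r) = 524 / (4 × 1.34 × 0.804) = 122 nm.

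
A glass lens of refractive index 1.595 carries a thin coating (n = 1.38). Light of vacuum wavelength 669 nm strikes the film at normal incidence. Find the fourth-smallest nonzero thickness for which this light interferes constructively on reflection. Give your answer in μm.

0.970 μm

Top surface (1.0 → 1.38): reflection off a higher-index medium gives a half-wave phase shift.
At the lower boundary (n = 1.38 to n = 1.595) the reflected ray undergoes a half-wave phase shift.
The two reflections carry the same phase change, so no net offset.
For strong reflection here: 2 n t = m λ.
The fourth-smallest nonzero thickness corresponds to m = 4: t = m λ / (2 n) = 4.00 × 669 / (2 × 1.38) = 970 nm.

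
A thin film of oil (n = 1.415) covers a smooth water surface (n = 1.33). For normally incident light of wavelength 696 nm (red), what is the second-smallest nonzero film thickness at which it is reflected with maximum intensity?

At the upper boundary (n = 1.0 to n = 1.415) the reflected ray undergoes a half-wave phase shift.
Ray reflecting at the bottom interface goes from n = 1.415 toward n = 1.33: no phase shift.
Exactly one π shift → a net half-wave offset.
With one net inversion, constructive interference in reflection requires 2 n t = (m + ½) λ.
The second-smallest nonzero thickness corresponds to m = 1: t = (m + ½) λ / (2 n) = 1.50 × 696 / (2 × 1.415) = 369 nm.

369 nm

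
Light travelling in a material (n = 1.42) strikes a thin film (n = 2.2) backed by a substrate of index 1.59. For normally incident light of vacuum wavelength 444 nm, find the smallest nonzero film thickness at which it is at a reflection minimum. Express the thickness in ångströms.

1009 Å

At the upper boundary (n = 1.42 to n = 2.2) the reflected ray undergoes a half-wave phase shift.
At the lower boundary (n = 2.2 to n = 1.59) the reflected ray undergoes no phase shift.
Exactly one π shift → a net half-wave offset.
For minimum reflection here: 2 n t = m λ.
Minimum nonzero at m = 1: t = λ / (2 n) = 444 / (2 × 2.2) = 101 nm.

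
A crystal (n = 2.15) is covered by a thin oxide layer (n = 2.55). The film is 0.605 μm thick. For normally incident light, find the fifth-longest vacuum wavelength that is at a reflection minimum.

617 nm

Ray reflecting at the top interface goes from n = 1.0 toward n = 2.55: a half-wave phase shift.
Bottom surface (2.55 → 2.15): reflection off a lower-index medium gives no phase shift.
Net: one phase inversion between the two reflected rays.
So the condition for destructive reflection is 2 n t = m λ.
λ = 2 n t / m. The fifth-longest wavelength is m = 5: λ = 2 × 2.55 × 605 / 5.00 = 617 nm.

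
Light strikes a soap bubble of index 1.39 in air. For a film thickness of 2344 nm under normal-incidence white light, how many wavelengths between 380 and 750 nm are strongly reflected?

8

At the upper boundary (n = 1.0 to n = 1.39) the reflected ray undergoes a half-wave phase shift.
Bottom surface (1.39 → 1.0): reflection off a lower-index medium gives no phase shift.
Exactly one π shift → a net half-wave offset.
With one net inversion, constructive interference in reflection requires 2 n t = (m + ½) λ.
λ = 2 n t / (m + ½) = 6516 / (m + ½) nm.
m=8: 767 nm (IR); m=9: 686 nm (visible); m=10: 621 nm (visible); m=11: 567 nm (visible); m=12: 521 nm (visible); m=13: 483 nm (visible); m=14: 449 nm (visible); m=15: 420 nm (visible); m=16: 395 nm (visible); m=17: 372 nm (UV).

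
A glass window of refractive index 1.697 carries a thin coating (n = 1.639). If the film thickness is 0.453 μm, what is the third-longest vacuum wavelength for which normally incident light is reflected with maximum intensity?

Top surface (1.0 → 1.639): reflection off a higher-index medium gives a half-wave phase shift.
At the lower boundary (n = 1.639 to n = 1.697) the reflected ray undergoes a half-wave phase shift.
Zero or two π shifts → no net half-wave offset.
For maximum reflection here: 2 n t = m λ.
λ = 2 n t / m. The third-longest wavelength is m = 3: λ = 2 × 1.639 × 453 / 3.00 = 495 nm.

495 nm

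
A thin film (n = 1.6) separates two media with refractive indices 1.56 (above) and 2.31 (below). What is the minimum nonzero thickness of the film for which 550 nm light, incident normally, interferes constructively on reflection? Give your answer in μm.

0.172 μm

Top surface (1.56 → 1.6): reflection off a higher-index medium gives a half-wave phase shift.
Ray reflecting at the bottom interface goes from n = 1.6 toward n = 2.31: a half-wave phase shift.
The two reflections carry the same phase change, so no net offset.
For strong reflection here: 2 n t = m λ.
Minimum nonzero at m = 1: t = λ / (2 n) = 550 / (2 × 1.6) = 172 nm.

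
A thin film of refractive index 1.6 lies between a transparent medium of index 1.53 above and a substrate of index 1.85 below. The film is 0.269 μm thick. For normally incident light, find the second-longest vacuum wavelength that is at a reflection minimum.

574 nm

At the upper boundary (n = 1.53 to n = 1.6) the reflected ray undergoes a half-wave phase shift.
At the lower boundary (n = 1.6 to n = 1.85) the reflected ray undergoes a half-wave phase shift.
Net: no relative phase inversion (both shifts match).
For weak reflection here: 2 n t = (m + ½) λ.
λ = 2 n t / (m + ½). The second-longest wavelength is m = 1: λ = 2 × 1.6 × 269 / 1.50 = 574 nm.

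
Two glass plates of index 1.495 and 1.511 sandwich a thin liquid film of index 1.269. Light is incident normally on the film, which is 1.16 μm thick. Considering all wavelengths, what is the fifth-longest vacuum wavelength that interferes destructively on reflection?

At the upper boundary (n = 1.495 to n = 1.269) the reflected ray undergoes no phase shift.
At the lower boundary (n = 1.269 to n = 1.511) the reflected ray undergoes a half-wave phase shift.
Exactly one π shift → a net half-wave offset.
With one net inversion, destructive interference in reflection requires 2 n t = m λ.
λ = 2 n t / m. The fifth-longest wavelength is m = 5: λ = 2 × 1.269 × 1160 / 5.00 = 589 nm.

589 nm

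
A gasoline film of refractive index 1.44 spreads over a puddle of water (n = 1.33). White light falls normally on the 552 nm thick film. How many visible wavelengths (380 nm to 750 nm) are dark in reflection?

2

At the upper boundary (n = 1.0 to n = 1.44) the reflected ray undergoes a half-wave phase shift.
Bottom surface (1.44 → 1.33): reflection off a lower-index medium gives no phase shift.
Exactly one π shift → a net half-wave offset.
So the condition for destructive reflection is 2 n t = m λ.
λ = 2 n t / m = 1590 / m nm.
m=2: 795 nm (IR); m=3: 530 nm (visible); m=4: 397 nm (visible); m=5: 318 nm (UV).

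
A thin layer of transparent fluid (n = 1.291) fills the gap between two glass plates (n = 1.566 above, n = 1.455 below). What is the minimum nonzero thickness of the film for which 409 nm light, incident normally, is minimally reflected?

At the upper boundary (n = 1.566 to n = 1.291) the reflected ray undergoes no phase shift.
Bottom surface (1.291 → 1.455): reflection off a higher-index medium gives a half-wave phase shift.
Net: one phase inversion between the two reflected rays.
With one net inversion, destructive interference in reflection requires 2 n t = m λ.
Minimum nonzero at m = 1: t = λ / (2 n) = 409 / (2 × 1.291) = 158 nm.

158 nm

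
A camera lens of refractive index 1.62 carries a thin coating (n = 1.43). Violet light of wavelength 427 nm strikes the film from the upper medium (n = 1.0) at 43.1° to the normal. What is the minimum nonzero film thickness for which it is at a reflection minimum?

Ray reflecting at the top interface goes from n = 1.0 toward n = 1.43: a half-wave phase shift.
Ray reflecting at the bottom interface goes from n = 1.43 toward n = 1.62: a half-wave phase shift.
Zero or two π shifts → no net half-wave offset.
So the condition for destructive reflection is 2 n t cos θ_r = (m + ½) λ.
Snell's law: 1.0 sin 43.1° = 1.43 sin θ_r → sin θ_r = 0.478, cos θ_r = 0.878.
Minimum at m = 0: t = λ / (4 n cos θ_r) = 427 / (4 × 1.43 × 0.878) = 85.0 nm.

85.0 nm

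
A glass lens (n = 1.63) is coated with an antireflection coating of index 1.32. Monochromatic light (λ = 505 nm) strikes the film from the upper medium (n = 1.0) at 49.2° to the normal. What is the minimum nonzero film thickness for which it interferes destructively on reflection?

Top surface (1.0 → 1.32): reflection off a higher-index medium gives a half-wave phase shift.
Bottom surface (1.32 → 1.63): reflection off a higher-index medium gives a half-wave phase shift.
Zero or two π shifts → no net half-wave offset.
For minimum reflection here: 2 n t cos θ_r = (m + ½) λ.
Snell's law: 1.0 sin 49.2° = 1.32 sin θ_r → sin θ_r = 0.573, cos θ_r = 0.819.
Minimum at m = 0: t = λ / (4 n cos θ_r) = 505 / (4 × 1.32 × 0.819) = 117 nm.

117 nm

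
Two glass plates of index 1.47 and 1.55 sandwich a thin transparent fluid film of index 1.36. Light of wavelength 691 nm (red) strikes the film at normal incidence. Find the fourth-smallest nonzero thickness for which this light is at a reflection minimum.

Ray reflecting at the top interface goes from n = 1.47 toward n = 1.36: no phase shift.
Ray reflecting at the bottom interface goes from n = 1.36 toward n = 1.55: a half-wave phase shift.
Exactly one π shift → a net half-wave offset.
So the condition for destructive reflection is 2 n t = m λ.
The fourth-smallest nonzero thickness corresponds to m = 4: t = m λ / (2 n) = 4.00 × 691 / (2 × 1.36) = 1016 nm.

1016 nm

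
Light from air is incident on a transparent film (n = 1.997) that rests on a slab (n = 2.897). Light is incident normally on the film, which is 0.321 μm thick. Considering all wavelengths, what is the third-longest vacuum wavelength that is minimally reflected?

513 nm

Top surface (1.0 → 1.997): reflection off a higher-index medium gives a half-wave phase shift.
Bottom surface (1.997 → 2.897): reflection off a higher-index medium gives a half-wave phase shift.
Zero or two π shifts → no net half-wave offset.
For dark reflection here: 2 n t = (m + ½) λ.
λ = 2 n t / (m + ½). The third-longest wavelength is m = 2: λ = 2 × 1.997 × 321 / 2.50 = 513 nm.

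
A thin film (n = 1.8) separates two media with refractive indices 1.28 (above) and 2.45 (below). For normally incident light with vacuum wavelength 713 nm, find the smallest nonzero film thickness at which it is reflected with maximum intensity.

198 nm

Ray reflecting at the top interface goes from n = 1.28 toward n = 1.8: a half-wave phase shift.
At the lower boundary (n = 1.8 to n = 2.45) the reflected ray undergoes a half-wave phase shift.
Net: no relative phase inversion (both shifts match).
With no net inversion, constructive interference in reflection requires 2 n t = m λ.
Minimum nonzero at m = 1: t = λ / (2 n) = 713 / (2 × 1.8) = 198 nm.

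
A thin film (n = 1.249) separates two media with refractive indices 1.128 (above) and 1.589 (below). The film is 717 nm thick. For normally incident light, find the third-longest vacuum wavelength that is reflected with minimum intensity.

Top surface (1.128 → 1.249): reflection off a higher-index medium gives a half-wave phase shift.
Bottom surface (1.249 → 1.589): reflection off a higher-index medium gives a half-wave phase shift.
Zero or two π shifts → no net half-wave offset.
So the condition for destructive reflection is 2 n t = (m + ½) λ.
λ = 2 n t / (m + ½). The third-longest wavelength is m = 2: λ = 2 × 1.249 × 717 / 2.50 = 716 nm.

716 nm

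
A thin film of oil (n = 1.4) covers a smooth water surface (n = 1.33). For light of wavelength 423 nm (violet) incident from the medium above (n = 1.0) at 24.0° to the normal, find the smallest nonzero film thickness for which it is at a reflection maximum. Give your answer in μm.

At the upper boundary (n = 1.0 to n = 1.4) the reflected ray undergoes a half-wave phase shift.
At the lower boundary (n = 1.4 to n = 1.33) the reflected ray undergoes no phase shift.
Net: one phase inversion between the two reflected rays.
So the condition for constructive reflection is 2 n t cos θ_r = (m + ½) λ.
Snell's law: 1.0 sin 24.0° = 1.4 sin θ_r → sin θ_r = 0.291, cos θ_r = 0.957.
Minimum at m = 0: t = λ / (4 n cos θ_r) = 423 / (4 × 1.4 × 0.957) = 78.9 nm.

0.0789 μm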